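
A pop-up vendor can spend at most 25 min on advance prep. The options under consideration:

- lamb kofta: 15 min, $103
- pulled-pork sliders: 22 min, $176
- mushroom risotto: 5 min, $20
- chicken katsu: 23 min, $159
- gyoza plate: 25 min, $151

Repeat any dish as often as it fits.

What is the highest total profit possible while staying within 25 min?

By profit per min: pulled-pork sliders 8.00, chicken katsu 6.91, lamb kofta 6.87, gyoza plate 6.04 lead.
The ratio ordering already packs tightly: pulled-pork sliders, 22 min, 176.

176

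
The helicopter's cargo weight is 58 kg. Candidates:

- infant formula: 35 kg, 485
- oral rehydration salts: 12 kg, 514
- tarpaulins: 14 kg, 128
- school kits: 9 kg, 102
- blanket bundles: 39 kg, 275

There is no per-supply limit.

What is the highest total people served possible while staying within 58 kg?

Taking 4×oral rehydration salts + school kits: 57 kg used, 2158 in people served.
No other feasible combination exceeds 2158.

2158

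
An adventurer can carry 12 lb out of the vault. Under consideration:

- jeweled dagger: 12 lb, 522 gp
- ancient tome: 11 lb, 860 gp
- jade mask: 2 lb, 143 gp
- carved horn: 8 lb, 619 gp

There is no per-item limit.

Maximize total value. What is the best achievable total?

905

Filling by ratio: ancient tome for 860, with 1 lb left unused.
Dropping ancient tome frees 11 lb; slotting in 2×jade mask + carved horn (12 lb) lifts the total to 905 at 12 lb.
Every other selection either busts 12 lb or fails to beat 905.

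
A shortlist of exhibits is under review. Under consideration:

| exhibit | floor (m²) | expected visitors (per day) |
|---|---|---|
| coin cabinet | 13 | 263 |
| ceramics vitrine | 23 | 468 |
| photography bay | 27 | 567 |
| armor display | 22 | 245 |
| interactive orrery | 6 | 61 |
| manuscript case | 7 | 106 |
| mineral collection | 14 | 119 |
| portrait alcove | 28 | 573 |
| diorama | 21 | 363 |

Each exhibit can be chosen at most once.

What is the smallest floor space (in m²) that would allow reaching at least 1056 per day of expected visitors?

55

Minimise m² subject to total expected visitors ≥ 1056.
Taking photography bay + portrait alcove gives 1140 (≥ 1056) for 55 m².
Any bundle with less than 55 m² falls short of 1056.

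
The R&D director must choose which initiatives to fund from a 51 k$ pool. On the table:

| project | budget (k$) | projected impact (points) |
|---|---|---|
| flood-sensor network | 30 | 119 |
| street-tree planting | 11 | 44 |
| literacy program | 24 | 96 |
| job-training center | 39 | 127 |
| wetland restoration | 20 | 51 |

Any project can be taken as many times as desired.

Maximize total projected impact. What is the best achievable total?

192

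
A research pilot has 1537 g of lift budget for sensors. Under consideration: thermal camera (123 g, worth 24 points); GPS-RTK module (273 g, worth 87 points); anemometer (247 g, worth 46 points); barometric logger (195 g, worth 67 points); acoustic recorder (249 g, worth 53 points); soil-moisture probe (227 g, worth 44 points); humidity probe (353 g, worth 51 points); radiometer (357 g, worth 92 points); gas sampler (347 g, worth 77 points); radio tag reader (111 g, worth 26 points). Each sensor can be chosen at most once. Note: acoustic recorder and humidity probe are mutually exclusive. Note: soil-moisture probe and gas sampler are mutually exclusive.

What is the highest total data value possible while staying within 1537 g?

The ratio ordering already packs tightly: GPS-RTK module + barometric logger + acoustic recorder + radiometer + gas sampler + radio tag reader, 1532 g, 402.
Every other selection either busts 1537 g or breaks a pairing rule or fails to beat 402.

402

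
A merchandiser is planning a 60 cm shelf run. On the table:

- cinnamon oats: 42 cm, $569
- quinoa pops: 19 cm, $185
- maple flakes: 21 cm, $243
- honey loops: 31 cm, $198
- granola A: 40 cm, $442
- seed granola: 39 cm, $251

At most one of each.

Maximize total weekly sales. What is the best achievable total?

627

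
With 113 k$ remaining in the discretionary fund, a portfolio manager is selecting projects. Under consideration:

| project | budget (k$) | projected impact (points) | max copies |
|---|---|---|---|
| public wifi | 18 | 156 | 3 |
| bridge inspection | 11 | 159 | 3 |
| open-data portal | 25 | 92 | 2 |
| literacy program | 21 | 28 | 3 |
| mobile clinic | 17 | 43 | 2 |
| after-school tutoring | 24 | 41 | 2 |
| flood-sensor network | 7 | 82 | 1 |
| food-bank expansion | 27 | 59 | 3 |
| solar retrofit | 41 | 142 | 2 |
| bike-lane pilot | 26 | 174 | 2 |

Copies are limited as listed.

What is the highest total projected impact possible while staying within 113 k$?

1119

Greedy by ratio would take 3×public wifi + 3×bridge inspection + mobile clinic + flood-sensor network: 111 k$ used, total 1070.
Dropping mobile clinic and flood-sensor network frees 24 k$; slotting in bike-lane pilot (26 k$) lifts the total to 1119 at 113 k$.
Nothing else within 113 k$ beats 1119.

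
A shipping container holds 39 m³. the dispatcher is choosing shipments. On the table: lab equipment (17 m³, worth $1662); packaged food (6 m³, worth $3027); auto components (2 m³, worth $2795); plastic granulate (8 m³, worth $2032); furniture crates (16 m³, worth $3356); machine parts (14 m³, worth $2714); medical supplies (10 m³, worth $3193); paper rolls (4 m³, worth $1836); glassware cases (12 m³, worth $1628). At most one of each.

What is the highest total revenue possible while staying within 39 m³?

14207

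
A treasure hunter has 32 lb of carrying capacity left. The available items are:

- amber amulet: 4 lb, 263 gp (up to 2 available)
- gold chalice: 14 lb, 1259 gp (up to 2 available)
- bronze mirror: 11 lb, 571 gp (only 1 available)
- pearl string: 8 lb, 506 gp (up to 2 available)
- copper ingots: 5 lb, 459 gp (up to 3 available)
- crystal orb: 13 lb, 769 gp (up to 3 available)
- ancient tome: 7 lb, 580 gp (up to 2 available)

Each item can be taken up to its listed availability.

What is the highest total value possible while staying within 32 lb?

The ratio heuristic lands on gold chalice + 3×copper ingots (2636) but leaves 3 lb idle.
Dropping 3×copper ingots frees 15 lb; slotting in amber amulet + gold chalice (18 lb) lifts the total to 2781 at 32 lb.
No other feasible combination exceeds 2781.

2781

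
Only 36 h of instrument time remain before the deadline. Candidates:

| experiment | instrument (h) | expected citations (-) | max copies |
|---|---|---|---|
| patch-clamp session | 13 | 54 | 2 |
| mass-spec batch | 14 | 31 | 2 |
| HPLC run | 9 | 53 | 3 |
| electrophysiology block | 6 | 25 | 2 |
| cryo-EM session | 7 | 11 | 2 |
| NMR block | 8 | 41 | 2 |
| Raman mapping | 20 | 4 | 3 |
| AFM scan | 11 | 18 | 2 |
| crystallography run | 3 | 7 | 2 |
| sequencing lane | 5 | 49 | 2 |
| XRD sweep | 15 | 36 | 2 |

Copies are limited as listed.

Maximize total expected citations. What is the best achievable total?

245

The ratio ordering already packs tightly: 2×HPLC run + NMR block + 2×sequencing lane, 36 h, 245.
Nothing else within 36 h beats 245.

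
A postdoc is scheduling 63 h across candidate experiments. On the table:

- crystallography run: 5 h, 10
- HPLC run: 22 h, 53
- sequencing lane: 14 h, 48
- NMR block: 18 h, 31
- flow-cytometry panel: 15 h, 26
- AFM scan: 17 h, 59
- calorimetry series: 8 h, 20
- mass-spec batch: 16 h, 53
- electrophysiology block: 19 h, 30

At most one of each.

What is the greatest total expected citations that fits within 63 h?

Crystallography run + sequencing lane + AFM scan + calorimetry series + mass-spec batch uses 60 of the 63 h and totals 190.

190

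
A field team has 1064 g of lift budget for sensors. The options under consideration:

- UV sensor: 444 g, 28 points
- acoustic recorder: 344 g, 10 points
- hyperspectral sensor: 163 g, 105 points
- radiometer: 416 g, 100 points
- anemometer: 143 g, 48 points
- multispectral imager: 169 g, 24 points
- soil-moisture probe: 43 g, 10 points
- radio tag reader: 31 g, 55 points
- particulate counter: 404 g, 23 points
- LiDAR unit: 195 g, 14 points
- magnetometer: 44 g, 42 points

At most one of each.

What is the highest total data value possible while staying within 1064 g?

384

By data value per g: radio tag reader 1.77, magnetometer 0.95, hyperspectral sensor 0.64 lead.
Hyperspectral sensor + radiometer + anemometer + multispectral imager + soil-moisture probe + radio tag reader + magnetometer uses 1009 of the 1064 g and totals 384.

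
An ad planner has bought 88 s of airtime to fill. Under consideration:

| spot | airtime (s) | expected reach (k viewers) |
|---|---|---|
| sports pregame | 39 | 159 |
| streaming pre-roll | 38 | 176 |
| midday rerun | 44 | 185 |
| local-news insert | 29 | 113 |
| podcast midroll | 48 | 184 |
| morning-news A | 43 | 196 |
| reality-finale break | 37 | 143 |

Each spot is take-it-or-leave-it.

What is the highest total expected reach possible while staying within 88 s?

381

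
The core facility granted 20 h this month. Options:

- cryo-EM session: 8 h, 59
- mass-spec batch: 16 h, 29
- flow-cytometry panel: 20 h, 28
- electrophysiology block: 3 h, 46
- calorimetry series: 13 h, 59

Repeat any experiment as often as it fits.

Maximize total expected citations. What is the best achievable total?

276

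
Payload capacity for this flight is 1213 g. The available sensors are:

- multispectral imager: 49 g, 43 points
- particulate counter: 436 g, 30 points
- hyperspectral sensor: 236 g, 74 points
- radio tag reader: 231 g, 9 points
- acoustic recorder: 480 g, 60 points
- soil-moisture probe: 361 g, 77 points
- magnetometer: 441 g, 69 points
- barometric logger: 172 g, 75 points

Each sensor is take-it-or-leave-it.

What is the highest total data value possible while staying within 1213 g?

The ratio heuristic lands on multispectral imager + hyperspectral sensor + radio tag reader + soil-moisture probe + barometric logger (278) but leaves 164 g idle.
Replace multispectral imager and radio tag reader with magnetometer: the trade gains 17 net, giving 295 at 1210 g.
The closest alternative, multispectral imager + hyperspectral sensor + radio tag reader + soil-moisture probe + barometric logger, reaches only 278.

295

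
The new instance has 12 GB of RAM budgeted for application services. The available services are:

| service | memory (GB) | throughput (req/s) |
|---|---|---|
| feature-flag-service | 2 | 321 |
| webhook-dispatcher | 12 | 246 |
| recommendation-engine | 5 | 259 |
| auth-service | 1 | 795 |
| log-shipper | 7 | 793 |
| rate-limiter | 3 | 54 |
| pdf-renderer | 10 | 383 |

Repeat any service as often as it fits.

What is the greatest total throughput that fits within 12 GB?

9540

12×auth-service uses 12 of the 12 GB and totals 9540.
Nothing else within 12 GB beats 9540.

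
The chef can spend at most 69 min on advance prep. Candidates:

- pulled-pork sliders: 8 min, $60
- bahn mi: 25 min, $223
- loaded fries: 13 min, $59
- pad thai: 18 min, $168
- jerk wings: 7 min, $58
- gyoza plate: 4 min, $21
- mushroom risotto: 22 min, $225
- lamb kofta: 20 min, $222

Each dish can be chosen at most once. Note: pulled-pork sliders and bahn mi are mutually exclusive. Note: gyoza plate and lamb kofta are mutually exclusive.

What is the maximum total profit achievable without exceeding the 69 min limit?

675

Filling by ratio: pad thai + jerk wings + mushroom risotto + lamb kofta for 673, with 2 min left unused.
The 7 min tied up in jerk wings is better spent on pulled-pork sliders — total rises to 675 (68 min).
That's the maximum — no feasible swap from here does better than 675.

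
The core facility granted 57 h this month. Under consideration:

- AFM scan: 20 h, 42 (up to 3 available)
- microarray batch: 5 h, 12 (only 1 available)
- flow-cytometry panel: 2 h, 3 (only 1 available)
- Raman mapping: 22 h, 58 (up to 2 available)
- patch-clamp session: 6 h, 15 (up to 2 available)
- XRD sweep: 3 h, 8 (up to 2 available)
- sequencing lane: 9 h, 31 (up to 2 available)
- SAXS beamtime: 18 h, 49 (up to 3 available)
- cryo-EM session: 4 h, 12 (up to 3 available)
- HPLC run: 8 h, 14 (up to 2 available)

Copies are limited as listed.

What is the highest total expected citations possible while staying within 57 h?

170

Ranking by ratio (expected citations/h): sequencing lane 3.44, cryo-EM session 3.00, SAXS beamtime 2.72.
A density-first pass picks flow-cytometry panel + 2×XRD sweep + 2×sequencing lane + SAXS beamtime + 3×cryo-EM session — 166 at 56 h.
The 5 h tied up in flow-cytometry panel and XRD sweep is better spent on patch-clamp session — total rises to 170 (57 h).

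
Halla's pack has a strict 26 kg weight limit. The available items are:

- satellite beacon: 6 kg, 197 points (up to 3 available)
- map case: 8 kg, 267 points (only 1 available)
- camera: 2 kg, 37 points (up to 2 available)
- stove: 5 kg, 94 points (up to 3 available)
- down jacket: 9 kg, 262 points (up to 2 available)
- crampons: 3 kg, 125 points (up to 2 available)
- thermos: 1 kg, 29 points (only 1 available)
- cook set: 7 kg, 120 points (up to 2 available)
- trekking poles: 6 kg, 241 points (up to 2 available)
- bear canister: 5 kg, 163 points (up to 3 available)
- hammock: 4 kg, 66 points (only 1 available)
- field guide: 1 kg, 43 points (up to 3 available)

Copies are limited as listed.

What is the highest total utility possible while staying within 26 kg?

Taking 2×crampons + 2×trekking poles + bear canister + 3×field guide: 26 kg used, 1024 in utility.
Every other selection either busts 26 kg or exceeds an availability limit or fails to beat 1024.

1024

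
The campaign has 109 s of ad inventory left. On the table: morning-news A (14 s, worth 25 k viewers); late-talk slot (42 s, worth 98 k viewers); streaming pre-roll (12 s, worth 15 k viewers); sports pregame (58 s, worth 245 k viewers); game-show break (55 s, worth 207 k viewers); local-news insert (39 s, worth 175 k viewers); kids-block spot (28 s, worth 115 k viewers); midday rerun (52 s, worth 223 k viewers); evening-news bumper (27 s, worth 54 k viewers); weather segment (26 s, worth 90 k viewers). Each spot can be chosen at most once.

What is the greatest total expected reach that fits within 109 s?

The ratio heuristic lands on morning-news A + local-news insert + midday rerun (423) but leaves 4 s idle.
The 66 s tied up in morning-news A and midday rerun is better spent on streaming pre-roll + sports pregame — total rises to 435 (109 s).

435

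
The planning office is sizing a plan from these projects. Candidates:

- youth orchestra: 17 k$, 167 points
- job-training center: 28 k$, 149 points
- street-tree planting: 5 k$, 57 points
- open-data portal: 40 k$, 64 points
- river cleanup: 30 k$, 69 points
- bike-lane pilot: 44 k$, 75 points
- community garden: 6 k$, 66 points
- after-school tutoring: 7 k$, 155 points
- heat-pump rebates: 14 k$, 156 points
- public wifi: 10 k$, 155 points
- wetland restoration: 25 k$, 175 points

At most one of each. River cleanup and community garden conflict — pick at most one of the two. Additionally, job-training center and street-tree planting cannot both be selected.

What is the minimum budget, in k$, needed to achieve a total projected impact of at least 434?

31

Need the lightest bundle worth ≥ 434.
after-school tutoring + heat-pump rebates + public wifi: 466 projected impact at 31 k$.
Any bundle with less than 31 k$ falls short of 434.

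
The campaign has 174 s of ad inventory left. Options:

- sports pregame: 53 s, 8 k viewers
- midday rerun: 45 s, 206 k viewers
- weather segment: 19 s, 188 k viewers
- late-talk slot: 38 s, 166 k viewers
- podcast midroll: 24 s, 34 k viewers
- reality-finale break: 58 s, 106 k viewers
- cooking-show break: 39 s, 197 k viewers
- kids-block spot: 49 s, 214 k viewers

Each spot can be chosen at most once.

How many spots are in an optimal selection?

4

The maximum expected reach within 174 s is 805.
One optimal bundle: midday rerun + weather segment + cooking-show break + kids-block spot (152 s).
All optima have 4 spots.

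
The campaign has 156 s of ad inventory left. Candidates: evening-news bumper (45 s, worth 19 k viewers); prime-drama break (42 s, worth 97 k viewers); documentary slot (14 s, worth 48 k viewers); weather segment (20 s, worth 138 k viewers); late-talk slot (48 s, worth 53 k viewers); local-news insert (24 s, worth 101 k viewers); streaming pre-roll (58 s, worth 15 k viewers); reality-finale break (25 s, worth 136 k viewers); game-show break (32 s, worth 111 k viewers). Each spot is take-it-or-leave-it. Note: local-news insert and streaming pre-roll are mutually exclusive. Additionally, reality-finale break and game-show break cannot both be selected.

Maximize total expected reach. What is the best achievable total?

520

Taking prime-drama break + documentary slot + weather segment + local-news insert + reality-finale break: 125 s used, 520 in expected reach.
That's the maximum — no feasible swap from here does better than 520.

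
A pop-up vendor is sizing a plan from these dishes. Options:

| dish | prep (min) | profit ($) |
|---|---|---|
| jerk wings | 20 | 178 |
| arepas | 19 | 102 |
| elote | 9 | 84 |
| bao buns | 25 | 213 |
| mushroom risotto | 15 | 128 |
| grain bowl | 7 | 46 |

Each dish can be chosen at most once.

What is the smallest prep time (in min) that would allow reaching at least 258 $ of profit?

29

Minimise min subject to total profit ≥ 258.
jerk wings + elote reaches 262 using 29 min.
Below 29 min the best achievable stays under 258.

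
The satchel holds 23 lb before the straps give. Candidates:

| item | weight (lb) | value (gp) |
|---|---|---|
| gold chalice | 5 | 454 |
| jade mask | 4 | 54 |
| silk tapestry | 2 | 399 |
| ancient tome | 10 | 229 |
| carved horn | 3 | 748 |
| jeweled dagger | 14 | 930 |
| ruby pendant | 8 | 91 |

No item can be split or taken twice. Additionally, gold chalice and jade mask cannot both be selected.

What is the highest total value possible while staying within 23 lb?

2132

Filling by ratio: gold chalice + silk tapestry + ancient tome + carved horn for 1830, with 3 lb left unused.
The 12 lb tied up in silk tapestry and ancient tome is better spent on jeweled dagger — total rises to 2132 (22 lb).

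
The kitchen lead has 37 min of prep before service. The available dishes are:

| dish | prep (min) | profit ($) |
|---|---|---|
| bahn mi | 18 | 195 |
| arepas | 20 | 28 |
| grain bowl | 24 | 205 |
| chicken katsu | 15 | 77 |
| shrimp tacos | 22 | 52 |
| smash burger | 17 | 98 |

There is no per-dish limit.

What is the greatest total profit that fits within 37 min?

390

Best packing: 2×bahn mi — 36 min, 390 total.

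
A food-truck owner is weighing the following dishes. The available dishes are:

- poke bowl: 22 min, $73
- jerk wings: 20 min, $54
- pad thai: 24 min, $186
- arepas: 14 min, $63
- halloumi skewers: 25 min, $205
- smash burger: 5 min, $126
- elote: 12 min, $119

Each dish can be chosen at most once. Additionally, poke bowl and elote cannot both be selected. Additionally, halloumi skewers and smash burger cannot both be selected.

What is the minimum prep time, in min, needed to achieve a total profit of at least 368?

Look for the lowest-prep combination reaching 368.
pad thai + smash burger + elote reaches 431 using 41 min.
Any bundle with less than 41 min falls short of 368.

41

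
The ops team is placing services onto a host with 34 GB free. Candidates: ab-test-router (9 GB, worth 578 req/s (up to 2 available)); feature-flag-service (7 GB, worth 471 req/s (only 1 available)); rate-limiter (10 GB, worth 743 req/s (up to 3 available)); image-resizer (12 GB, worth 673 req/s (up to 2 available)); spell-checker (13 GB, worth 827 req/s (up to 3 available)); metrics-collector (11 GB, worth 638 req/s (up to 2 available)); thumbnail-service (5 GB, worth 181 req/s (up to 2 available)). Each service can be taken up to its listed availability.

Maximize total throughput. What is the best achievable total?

2313

Ranking by ratio (throughput/GB): rate-limiter 74.30, feature-flag-service 67.29, ab-test-router 64.22.
A density-first pass picks 3×rate-limiter — 2229 at 30 GB.
The 10 GB tied up in rate-limiter is better spent on spell-checker — total rises to 2313 (33 GB).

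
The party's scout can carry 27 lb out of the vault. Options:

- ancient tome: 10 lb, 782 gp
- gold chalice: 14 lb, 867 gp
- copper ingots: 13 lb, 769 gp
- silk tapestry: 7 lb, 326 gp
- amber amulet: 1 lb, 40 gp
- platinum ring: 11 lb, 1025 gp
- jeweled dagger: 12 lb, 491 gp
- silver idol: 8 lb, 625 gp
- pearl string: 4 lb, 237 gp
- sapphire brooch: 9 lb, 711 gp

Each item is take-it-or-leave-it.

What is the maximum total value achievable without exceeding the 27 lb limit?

Taking the top-ratio items first gives amber amulet + platinum ring + pearl string + sapphire brooch for 2013 (25 lb).
Reworking the packing: ancient tome + silver idol + sapphire brooch uses 27 lb and improves the total to 2118.
An exhaustive check of the 1024 subsets confirms 2118.

2118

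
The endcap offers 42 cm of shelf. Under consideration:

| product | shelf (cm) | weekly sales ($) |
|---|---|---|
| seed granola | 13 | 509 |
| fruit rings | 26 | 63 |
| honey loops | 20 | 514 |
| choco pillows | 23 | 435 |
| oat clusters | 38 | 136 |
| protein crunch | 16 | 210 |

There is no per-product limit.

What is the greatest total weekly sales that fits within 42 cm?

3×seed granola uses 39 of the 42 cm and totals 1527.
That's the maximum — no swap from here does better than 1527.

1527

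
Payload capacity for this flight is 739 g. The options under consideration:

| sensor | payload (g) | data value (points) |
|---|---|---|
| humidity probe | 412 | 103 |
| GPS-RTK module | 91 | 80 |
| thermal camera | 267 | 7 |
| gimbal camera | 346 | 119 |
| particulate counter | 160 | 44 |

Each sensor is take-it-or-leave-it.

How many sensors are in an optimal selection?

Optimal total is 243.
For example GPS-RTK module + gimbal camera + particulate counter achieves it, using 597 g.
Any selection reaching 243 contains exactly 3 sensors.

3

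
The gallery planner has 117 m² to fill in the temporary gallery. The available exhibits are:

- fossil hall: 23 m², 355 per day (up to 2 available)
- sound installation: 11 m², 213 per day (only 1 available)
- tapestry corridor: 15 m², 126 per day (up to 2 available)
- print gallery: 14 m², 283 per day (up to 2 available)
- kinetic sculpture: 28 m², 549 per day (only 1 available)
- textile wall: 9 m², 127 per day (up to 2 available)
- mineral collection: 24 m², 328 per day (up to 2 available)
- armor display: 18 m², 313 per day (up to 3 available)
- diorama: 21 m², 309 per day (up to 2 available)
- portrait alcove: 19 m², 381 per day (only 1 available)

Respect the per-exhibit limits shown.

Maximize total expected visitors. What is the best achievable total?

A density-first pass picks sound installation + 2×print gallery + kinetic sculpture + textile wall + armor display + portrait alcove — 2149 at 113 m².
Dropping print gallery frees 14 m²; slotting in armor display (18 m²) lifts the total to 2179 at 117 m².

2179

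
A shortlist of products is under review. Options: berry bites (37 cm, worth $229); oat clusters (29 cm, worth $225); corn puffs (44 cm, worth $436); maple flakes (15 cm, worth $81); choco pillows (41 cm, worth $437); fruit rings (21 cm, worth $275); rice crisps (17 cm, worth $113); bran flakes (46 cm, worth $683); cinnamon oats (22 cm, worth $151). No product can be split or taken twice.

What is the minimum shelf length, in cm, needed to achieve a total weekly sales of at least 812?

Look for the lowest-shelf combination reaching 812.
fruit rings + bran flakes: 958 weekly sales at 67 cm.
Below 67 cm the best achievable stays under 812.

67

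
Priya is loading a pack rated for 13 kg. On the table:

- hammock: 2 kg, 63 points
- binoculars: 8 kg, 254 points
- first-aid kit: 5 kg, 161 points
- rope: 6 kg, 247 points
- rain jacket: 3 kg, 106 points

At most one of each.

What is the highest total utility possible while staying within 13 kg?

Greedy by ratio would take hammock + rope + rain jacket: 11 kg used, total 416.
Dropping rain jacket frees 3 kg; slotting in first-aid kit (5 kg) lifts the total to 471 at 13 kg.
Nothing else within 13 kg beats 471.

471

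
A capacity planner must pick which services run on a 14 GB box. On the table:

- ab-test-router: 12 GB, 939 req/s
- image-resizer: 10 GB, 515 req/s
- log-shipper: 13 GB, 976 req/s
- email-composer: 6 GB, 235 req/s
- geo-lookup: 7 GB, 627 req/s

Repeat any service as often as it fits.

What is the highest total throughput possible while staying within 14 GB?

1254

Best packing: 2×geo-lookup — 14 GB, 1254 total.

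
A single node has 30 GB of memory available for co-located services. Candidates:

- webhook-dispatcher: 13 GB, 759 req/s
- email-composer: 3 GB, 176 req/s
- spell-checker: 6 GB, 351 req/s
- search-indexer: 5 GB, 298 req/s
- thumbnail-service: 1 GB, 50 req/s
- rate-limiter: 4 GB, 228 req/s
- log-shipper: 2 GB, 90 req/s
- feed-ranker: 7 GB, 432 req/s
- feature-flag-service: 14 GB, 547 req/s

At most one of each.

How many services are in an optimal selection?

4

Best achievable throughput is 1770.
webhook-dispatcher + spell-checker + rate-limiter + feed-ranker hits 1770 at 30 GB.
Every optimal selection uses 4 services.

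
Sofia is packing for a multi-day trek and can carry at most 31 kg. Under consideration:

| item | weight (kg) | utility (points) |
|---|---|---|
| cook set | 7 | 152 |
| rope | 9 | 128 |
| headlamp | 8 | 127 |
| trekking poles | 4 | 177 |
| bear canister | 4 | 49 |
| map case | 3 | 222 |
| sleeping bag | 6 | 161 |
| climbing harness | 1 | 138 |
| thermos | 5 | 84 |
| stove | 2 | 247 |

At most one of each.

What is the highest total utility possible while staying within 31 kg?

Greedy by ratio would take cook set + trekking poles + map case + sleeping bag + climbing harness + thermos + stove: 28 kg used, total 1181.
The 5 kg tied up in thermos is better spent on headlamp — total rises to 1224 (31 kg).
An exhaustive check of the 1024 subsets confirms 1224.

1224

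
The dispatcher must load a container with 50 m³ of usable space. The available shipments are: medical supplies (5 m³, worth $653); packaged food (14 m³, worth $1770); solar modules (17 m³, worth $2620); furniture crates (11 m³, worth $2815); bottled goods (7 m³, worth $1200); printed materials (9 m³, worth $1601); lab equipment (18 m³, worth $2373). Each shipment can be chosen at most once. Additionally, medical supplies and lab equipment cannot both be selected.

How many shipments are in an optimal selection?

5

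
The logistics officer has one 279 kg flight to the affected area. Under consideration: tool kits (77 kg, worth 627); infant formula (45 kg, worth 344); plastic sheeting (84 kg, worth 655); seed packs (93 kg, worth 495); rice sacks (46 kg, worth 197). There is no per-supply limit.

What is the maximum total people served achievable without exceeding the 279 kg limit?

2225

Best packing: 3×tool kits + infant formula — 276 kg, 2225 total.
Every other selection either busts 279 kg or fails to beat 2225.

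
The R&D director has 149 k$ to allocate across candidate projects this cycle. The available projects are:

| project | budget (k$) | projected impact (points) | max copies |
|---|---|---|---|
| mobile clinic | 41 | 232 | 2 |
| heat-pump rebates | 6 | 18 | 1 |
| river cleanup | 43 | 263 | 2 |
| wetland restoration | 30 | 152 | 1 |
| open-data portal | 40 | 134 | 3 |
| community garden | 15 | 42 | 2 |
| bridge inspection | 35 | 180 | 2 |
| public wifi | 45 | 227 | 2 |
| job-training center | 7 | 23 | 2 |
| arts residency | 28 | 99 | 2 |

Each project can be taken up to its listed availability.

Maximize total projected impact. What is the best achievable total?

A density-first pass picks mobile clinic + heat-pump rebates + 2×river cleanup + 2×job-training center — 822 at 147 k$.
A better packing is mobile clinic + river cleanup + wetland restoration + bridge inspection: 149 k$, total 827.

827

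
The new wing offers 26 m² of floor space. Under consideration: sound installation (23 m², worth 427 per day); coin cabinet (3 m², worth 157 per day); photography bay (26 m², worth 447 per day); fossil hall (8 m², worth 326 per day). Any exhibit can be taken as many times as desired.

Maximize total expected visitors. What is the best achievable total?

Density check — coin cabinet 52.33, fossil hall 40.75, sound installation 18.57 are the best per m².
Greedy by ratio would take 8×coin cabinet: 24 m² used, total 1256.
The 6 m² tied up in 2×coin cabinet is better spent on fossil hall — total rises to 1268 (26 m²).
Nothing else within 26 m² beats 1268.

1268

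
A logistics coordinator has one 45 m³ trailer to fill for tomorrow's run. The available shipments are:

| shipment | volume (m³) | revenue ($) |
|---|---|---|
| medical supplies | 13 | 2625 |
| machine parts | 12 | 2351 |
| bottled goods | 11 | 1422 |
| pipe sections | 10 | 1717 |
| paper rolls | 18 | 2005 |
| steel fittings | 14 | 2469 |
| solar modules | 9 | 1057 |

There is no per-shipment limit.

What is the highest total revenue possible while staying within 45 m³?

8410

Density check — medical supplies 201.92, machine parts 195.92, steel fittings 176.36, pipe sections 171.70 are the best per m³.
Taking the top-ratio shipments first gives 3×medical supplies for 7875 (39 m³).
The 26 m³ tied up in 2×medical supplies is better spent on machine parts + 2×pipe sections — total rises to 8410 (45 m³).
That's the maximum — no swap from here does better than 8410.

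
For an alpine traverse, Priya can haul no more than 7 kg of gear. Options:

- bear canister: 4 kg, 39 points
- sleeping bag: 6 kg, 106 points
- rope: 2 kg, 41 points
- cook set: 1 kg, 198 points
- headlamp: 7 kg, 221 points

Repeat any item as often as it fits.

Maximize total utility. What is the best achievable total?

1386

Density check — cook set 198.00, headlamp 31.57, rope 20.50, sleeping bag 17.67 are the best per kg.
Best packing: 7×cook set — 7 kg, 1386 total.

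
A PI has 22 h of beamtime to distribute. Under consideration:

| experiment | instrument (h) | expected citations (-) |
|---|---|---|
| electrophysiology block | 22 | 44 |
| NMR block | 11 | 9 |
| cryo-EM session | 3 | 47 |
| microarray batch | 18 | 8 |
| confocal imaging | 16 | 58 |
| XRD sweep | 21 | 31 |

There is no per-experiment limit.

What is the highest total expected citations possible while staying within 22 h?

Best packing: 7×cryo-EM session — 21 h, 329 total.
Every other selection either busts 22 h or fails to beat 329.

329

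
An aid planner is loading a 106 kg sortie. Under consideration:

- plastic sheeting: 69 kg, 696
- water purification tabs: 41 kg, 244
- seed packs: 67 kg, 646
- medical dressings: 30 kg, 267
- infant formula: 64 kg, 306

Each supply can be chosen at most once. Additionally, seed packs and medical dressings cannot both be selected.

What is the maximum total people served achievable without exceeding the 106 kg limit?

963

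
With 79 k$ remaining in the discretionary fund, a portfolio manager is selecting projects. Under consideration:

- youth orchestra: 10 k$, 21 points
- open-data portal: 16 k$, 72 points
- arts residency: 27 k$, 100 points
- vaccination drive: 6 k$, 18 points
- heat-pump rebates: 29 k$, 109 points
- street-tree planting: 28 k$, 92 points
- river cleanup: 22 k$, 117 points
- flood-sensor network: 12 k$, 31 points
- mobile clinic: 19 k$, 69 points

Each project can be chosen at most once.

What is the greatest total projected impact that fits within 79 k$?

A density-first pass picks open-data portal + vaccination drive + heat-pump rebates + river cleanup — 316 at 73 k$.
The 6 k$ tied up in vaccination drive is better spent on flood-sensor network — total rises to 329 (79 k$).
Every other selection either busts 79 k$ or fails to beat 329.

329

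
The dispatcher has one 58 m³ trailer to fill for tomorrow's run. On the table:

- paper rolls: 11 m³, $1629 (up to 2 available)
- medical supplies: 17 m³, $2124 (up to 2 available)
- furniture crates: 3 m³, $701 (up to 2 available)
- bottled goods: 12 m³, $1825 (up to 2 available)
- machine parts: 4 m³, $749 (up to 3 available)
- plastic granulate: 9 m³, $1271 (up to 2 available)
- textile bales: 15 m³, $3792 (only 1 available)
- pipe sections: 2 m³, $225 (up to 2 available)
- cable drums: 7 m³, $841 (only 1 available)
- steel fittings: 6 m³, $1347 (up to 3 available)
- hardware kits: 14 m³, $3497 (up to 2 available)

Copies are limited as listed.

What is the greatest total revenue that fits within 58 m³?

Density check — textile bales 252.80, hardware kits 249.79, furniture crates 233.67, steel fittings 224.50 are the best per m³.
Greedy by ratio would take 2×furniture crates + textile bales + pipe sections + steel fittings + 2×hardware kits: 57 m³ used, total 13760.
Dropping furniture crates and pipe sections frees 5 m³; slotting in steel fittings (6 m³) lifts the total to 14181 at 58 m³.
Every other selection either busts 58 m³ or exceeds an availability limit or fails to beat 14181.

14181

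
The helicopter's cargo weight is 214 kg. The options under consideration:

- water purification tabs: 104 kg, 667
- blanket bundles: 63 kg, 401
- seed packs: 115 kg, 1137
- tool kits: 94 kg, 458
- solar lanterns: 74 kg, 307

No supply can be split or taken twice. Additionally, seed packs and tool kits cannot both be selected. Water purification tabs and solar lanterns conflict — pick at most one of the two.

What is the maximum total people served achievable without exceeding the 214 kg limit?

By people served per kg: seed packs 9.89, water purification tabs 6.41, blanket bundles 6.37 lead.
Best packing: blanket bundles + seed packs — 178 kg, 1538 total.
An exhaustive check of the 32 subsets confirms 1538.

1538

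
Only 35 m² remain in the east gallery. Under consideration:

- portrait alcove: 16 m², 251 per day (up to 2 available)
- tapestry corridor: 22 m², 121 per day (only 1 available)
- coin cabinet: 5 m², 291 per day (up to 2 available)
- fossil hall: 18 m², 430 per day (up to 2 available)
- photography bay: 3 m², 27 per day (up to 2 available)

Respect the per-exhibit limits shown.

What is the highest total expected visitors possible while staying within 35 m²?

The ratio ordering already packs tightly: 2×coin cabinet + fossil hall + 2×photography bay, 34 m², 1066.
No other feasible combination exceeds 1066.

1066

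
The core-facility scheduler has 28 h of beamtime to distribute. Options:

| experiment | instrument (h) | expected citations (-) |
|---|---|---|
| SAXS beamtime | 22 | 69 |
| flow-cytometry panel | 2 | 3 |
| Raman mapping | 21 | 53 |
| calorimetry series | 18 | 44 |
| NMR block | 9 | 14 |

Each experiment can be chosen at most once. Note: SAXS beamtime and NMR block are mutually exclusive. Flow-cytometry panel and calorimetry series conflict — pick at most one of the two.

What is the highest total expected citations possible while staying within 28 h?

72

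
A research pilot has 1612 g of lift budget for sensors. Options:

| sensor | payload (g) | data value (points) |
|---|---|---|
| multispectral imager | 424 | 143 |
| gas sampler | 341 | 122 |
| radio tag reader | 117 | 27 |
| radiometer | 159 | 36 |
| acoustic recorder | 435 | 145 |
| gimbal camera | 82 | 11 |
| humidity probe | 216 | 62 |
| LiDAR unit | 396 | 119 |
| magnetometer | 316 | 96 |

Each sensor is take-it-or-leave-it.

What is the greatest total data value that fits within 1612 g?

529

The ratio heuristic lands on multispectral imager + gas sampler + acoustic recorder + gimbal camera + magnetometer (517) but leaves 14 g idle.
Dropping gimbal camera and magnetometer frees 398 g; slotting in LiDAR unit (396 g) lifts the total to 529 at 1596 g.
Runner-up multispectral imager + gas sampler + acoustic recorder + gimbal camera + magnetometer tops out at 517.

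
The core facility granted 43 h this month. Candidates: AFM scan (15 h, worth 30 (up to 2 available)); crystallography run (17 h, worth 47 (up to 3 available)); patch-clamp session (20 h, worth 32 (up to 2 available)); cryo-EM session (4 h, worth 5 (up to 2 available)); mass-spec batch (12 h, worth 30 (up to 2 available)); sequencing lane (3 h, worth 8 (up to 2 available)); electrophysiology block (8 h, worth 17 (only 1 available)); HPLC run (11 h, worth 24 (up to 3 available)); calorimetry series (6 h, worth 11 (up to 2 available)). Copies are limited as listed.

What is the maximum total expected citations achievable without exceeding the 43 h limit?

Density check — crystallography run 2.76, sequencing lane 2.67, mass-spec batch 2.50 are the best per h.
Filling by ratio: 2×crystallography run + 2×sequencing lane for 110, with 3 h left unused.
Dropping sequencing lane frees 3 h; slotting in calorimetry series (6 h) lifts the total to 113 at 43 h.
Every other selection either busts 43 h or exceeds an availability limit or fails to beat 113.

113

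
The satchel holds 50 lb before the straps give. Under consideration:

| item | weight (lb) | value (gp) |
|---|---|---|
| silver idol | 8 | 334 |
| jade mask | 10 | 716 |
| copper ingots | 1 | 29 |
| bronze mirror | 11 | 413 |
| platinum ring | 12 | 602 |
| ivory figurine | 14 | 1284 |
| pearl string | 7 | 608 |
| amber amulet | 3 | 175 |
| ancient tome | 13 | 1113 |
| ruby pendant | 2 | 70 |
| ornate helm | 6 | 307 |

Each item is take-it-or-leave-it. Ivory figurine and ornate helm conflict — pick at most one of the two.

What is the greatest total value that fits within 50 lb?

3995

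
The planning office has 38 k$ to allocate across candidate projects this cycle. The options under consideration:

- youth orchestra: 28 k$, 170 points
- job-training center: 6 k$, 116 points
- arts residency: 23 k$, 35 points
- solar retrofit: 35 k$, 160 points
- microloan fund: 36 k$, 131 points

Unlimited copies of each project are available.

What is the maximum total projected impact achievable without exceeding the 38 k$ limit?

Ranking by ratio (projected impact/k$): job-training center 19.33, youth orchestra 6.07, solar retrofit 4.57, microloan fund 3.64.
Best packing: 6×job-training center — 36 k$, 696 total.

696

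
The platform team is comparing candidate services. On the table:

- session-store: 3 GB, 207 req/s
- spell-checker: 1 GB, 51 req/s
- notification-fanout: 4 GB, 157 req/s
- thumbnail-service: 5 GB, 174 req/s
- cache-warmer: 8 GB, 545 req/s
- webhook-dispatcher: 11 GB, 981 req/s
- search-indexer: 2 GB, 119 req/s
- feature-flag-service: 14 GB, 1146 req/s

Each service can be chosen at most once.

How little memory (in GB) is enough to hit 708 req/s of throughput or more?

Minimise GB subject to total throughput ≥ 708.
Taking session-store + cache-warmer gives 752 (≥ 708) for 11 GB.
Any bundle with less than 11 GB falls short of 708.

11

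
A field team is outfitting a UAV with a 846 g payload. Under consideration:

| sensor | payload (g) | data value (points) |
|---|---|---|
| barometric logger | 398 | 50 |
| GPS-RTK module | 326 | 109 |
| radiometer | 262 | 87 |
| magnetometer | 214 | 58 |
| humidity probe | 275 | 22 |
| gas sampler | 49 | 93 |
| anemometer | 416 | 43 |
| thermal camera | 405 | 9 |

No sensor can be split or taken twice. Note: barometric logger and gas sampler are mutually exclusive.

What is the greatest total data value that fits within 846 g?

Best packing: GPS-RTK module + radiometer + gas sampler — 637 g, 289 total.
An exhaustive check of the 256 subsets confirms 289.

289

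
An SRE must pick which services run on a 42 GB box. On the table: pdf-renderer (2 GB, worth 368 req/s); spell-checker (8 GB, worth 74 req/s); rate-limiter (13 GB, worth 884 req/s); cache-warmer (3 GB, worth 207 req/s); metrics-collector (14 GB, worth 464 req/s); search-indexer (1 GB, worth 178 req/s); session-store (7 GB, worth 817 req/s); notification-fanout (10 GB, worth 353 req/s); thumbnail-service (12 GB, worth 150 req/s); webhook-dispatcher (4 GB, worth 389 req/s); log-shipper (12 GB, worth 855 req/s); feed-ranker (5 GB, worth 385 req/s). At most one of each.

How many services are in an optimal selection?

The maximum throughput within 42 GB is 3698.
pdf-renderer + rate-limiter + cache-warmer + search-indexer + session-store + webhook-dispatcher + log-shipper hits 3698 at 42 GB.
Any selection reaching 3698 contains exactly 7 services.

7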